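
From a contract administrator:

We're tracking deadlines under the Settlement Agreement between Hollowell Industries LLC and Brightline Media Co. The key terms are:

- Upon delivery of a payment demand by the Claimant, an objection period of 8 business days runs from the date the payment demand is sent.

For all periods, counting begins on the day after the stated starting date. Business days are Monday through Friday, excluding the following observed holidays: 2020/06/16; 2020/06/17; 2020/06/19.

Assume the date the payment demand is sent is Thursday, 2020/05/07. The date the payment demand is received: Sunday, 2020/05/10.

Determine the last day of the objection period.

From Thursday, 2020/05/07, 8 business days (May 8, May 11, May 12, May 13, May 14, May 15, May 18, May 19, skipping weekends) brings us to Tuesday, 2020/05/19, which is the last day of the objection period.

2020/05/19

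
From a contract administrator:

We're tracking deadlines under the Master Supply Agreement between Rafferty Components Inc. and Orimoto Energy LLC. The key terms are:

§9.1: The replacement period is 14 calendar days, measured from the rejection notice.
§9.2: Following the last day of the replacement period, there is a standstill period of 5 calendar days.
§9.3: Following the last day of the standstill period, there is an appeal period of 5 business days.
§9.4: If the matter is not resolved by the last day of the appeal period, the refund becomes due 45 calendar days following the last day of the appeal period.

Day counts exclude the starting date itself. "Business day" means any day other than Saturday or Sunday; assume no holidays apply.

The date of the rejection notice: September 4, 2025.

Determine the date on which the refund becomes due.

November 14, 2025

Adding 14 calendar days to September 4, 2025 gives September 18, 2025, which is the last day of the replacement period.
The last day of the standstill period: September 18, 2025 + 5 days = September 23, 2025.
The last day of the appeal period: counting 5 business days from Tuesday, September 23, 2025 (Sep 24, Sep 25, Sep 26, Sep 29, Sep 30, skipping weekends) reaches Tuesday, September 30, 2025.
The date on which the refund becomes due: September 30, 2025 + 45 days = November 14, 2025.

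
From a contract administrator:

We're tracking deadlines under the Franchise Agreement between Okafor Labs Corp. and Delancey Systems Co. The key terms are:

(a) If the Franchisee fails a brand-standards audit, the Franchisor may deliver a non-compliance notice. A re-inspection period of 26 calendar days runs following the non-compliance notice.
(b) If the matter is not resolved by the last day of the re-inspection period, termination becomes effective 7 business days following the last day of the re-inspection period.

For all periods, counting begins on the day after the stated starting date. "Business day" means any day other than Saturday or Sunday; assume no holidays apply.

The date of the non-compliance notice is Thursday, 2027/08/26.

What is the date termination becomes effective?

2027/09/30

The last day of the re-inspection period: 2027/08/26 + 26 days = 2027/09/21.
From Tuesday, 2027/09/21, 7 business days (Sep 22, Sep 23, Sep 24, Sep 27, Sep 28, Sep 29, Sep 30, skipping weekends) brings us to Thursday, 2027/09/30, which is the date termination becomes effective.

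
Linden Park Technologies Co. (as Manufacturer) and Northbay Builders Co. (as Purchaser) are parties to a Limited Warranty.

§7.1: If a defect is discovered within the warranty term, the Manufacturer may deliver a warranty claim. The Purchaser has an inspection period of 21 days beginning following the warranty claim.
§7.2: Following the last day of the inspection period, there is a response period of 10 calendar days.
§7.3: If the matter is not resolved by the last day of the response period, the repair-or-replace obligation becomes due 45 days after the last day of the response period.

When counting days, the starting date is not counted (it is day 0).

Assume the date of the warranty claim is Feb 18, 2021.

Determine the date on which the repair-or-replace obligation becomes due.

May 5, 2021

Adding 21 calendar days to Feb 18, 2021 gives Mar 11, 2021, which is the last day of the inspection period.
The last day of the response period: Mar 11, 2021 + 10 days = Mar 21, 2021.
The date on which the repair-or-replace obligation becomes due: Mar 21, 2021 + 45 days = May 5, 2021.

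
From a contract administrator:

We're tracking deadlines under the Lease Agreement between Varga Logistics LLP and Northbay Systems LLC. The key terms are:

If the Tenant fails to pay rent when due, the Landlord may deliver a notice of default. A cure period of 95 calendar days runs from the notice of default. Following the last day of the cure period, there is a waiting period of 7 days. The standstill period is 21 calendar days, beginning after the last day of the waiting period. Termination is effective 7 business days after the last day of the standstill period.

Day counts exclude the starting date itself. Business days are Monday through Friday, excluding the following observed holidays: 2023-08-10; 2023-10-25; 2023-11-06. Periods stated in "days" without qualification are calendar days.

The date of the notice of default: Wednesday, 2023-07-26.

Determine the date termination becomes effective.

The last day of the cure period: 95 calendar days after 2023-07-26 is 2023-10-29.
Adding 7 calendar days to 2023-10-29 gives 2023-11-05, which is the last day of the waiting period.
The last day of the standstill period: 2023-11-05 + 21 days = 2023-11-26.
The date termination becomes effective: 7 business days after Sunday, 2023-11-26, skipping weekends — Nov 27, Nov 28, Nov 29, Nov 30, Dec 1, Dec 4, Dec 5 — lands on Tuesday, 2023-12-05.

2023-12-05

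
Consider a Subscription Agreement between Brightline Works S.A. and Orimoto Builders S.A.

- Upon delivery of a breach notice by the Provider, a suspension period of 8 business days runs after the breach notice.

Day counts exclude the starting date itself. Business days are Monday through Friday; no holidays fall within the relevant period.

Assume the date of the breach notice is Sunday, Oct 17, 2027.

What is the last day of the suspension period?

Oct 27, 2027

The last day of the suspension period: counting 8 business days from Sunday, Oct 17, 2027 (Oct 18, Oct 19, Oct 20, Oct 21, Oct 22, Oct 25, Oct 26, Oct 27, skipping weekends) reaches Wednesday, Oct 27, 2027.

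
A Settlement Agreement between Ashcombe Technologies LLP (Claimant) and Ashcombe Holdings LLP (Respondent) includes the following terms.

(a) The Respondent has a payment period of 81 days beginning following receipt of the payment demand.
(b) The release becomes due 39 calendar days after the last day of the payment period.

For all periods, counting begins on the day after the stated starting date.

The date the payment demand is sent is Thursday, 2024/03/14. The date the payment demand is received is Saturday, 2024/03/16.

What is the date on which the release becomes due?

The last day of the payment period: 2024/03/16 + 81 days = 2024/06/05.
Adding 39 calendar days to 2024/06/05 gives 2024/07/14, which is the date on which the release becomes due.

2024/07/14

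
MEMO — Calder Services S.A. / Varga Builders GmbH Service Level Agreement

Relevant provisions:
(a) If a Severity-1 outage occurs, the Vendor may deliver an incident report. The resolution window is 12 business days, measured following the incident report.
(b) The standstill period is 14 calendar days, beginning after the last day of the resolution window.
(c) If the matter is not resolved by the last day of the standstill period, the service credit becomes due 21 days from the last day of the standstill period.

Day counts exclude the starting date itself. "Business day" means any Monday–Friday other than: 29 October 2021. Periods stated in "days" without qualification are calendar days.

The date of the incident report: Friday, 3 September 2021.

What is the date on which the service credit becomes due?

26 October 2021

The last day of the resolution window: 12 business days after Friday, 3 September 2021, skipping weekends — Sep 6, Sep 7, Sep 8, Sep 9, …, Sep 17, Sep 20, Sep 21 — lands on Tuesday, 21 September 2021.
The last day of the standstill period: 21 September 2021 + 14 days = 5 October 2021.
The date on which the service credit becomes due: 5 October 2021 + 21 days = 26 October 2021.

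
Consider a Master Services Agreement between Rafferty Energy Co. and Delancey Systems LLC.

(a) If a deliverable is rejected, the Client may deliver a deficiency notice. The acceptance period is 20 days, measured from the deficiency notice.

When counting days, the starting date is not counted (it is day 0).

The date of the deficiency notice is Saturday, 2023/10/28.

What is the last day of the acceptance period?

The last day of the acceptance period: 2023/10/28 + 20 days = 2023/11/17.

2023/11/17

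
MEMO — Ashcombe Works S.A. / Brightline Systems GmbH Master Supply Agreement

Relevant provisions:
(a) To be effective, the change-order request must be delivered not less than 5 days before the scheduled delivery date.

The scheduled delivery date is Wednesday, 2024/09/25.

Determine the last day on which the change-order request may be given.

Counting back 5 calendar days from 2024/09/25 gives 2024/09/20.

2024/09/20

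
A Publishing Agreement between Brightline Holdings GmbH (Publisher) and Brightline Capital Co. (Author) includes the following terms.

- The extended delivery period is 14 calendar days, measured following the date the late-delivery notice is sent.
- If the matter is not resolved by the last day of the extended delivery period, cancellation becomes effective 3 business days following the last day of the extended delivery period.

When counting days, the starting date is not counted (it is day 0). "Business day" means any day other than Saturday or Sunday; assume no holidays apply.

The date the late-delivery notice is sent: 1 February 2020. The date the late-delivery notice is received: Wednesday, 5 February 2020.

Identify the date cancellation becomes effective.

Adding 14 calendar days to 1 February 2020 gives 15 February 2020, which is the last day of the extended delivery period.
The date cancellation becomes effective: 3 business days after Saturday, 15 February 2020, skipping weekends — Feb 17, Feb 18, Feb 19 — lands on Wednesday, 19 February 2020.

19 February 2020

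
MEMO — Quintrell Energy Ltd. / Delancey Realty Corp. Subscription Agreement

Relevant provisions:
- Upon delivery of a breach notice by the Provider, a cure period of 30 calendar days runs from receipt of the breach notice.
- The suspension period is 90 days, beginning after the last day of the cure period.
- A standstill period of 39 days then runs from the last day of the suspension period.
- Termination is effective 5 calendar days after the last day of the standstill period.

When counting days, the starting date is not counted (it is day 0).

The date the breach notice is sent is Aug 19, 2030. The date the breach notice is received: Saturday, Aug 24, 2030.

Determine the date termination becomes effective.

Feb 4, 2031

The last day of the cure period: Aug 24, 2030 + 30 days = Sep 23, 2030.
Adding 90 calendar days to Sep 23, 2030 gives Dec 22, 2030, which is the last day of the suspension period.
The last day of the standstill period: Dec 22, 2030 + 39 days = Jan 30, 2031.
The date termination becomes effective: 5 calendar days after Jan 30, 2031 is Feb 4, 2031.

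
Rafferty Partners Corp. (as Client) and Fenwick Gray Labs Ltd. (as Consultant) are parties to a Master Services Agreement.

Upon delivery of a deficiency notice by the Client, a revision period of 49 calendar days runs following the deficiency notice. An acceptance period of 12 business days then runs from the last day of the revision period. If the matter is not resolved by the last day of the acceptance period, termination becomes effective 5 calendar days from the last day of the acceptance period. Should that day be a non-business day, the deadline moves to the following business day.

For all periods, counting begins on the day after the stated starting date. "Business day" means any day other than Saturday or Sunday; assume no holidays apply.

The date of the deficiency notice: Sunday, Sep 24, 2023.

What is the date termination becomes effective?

Dec 4, 2023

The last day of the revision period: 49 calendar days after Sep 24, 2023 is Nov 12, 2023.
The last day of the acceptance period: counting 12 business days from Sunday, Nov 12, 2023 (Nov 13, Nov 14, Nov 15, Nov 16, …, Nov 24, Nov 27, Nov 28, skipping weekends) reaches Tuesday, Nov 28, 2023.
The date termination becomes effective: Nov 28, 2023 + 5 days = Dec 3, 2023. That falls on a Sunday, so it rolls to the next business day, Monday, Dec 4, 2023.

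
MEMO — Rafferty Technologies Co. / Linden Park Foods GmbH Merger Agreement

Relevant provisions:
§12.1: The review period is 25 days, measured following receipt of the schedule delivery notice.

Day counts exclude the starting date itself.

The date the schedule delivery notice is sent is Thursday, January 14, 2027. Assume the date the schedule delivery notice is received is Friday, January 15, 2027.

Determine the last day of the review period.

February 9, 2027

Adding 25 calendar days to January 15, 2027 gives February 9, 2027, which is the last day of the review period.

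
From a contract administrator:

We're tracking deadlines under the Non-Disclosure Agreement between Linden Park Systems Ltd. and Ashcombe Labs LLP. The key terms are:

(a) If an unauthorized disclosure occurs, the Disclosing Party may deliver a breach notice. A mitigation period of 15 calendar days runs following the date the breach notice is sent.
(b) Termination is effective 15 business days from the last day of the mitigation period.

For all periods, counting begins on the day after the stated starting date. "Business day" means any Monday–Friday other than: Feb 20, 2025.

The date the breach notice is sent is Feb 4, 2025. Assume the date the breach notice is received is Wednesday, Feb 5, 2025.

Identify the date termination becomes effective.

The last day of the mitigation period: Feb 4, 2025 + 15 days = Feb 19, 2025.
The date termination becomes effective: 15 business days after Wednesday, Feb 19, 2025, skipping weekends and the listed holiday on Feb 20 — Feb 21, Feb 24, Feb 25, Feb 26, …, Mar 11, Mar 12, Mar 13 — lands on Thursday, Mar 13, 2025.

Mar 13, 2025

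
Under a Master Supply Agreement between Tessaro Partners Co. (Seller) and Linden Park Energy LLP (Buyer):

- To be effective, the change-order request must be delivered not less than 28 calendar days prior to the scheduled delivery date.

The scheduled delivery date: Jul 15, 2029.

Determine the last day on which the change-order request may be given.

Jun 17, 2029

Counting back 28 calendar days from Jul 15, 2029 gives Jun 17, 2029.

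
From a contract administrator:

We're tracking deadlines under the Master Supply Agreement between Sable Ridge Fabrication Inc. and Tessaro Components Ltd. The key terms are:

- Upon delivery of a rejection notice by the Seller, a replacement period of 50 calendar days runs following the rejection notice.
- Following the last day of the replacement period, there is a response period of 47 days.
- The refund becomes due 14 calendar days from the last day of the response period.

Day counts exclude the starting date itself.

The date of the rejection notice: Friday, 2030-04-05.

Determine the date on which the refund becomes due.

The last day of the replacement period: 50 calendar days after 2030-04-05 is 2030-05-25.
Adding 47 calendar days to 2030-05-25 gives 2030-07-11, which is the last day of the response period.
The date on which the refund becomes due: 14 calendar days after 2030-07-11 is 2030-07-25.

2030-07-25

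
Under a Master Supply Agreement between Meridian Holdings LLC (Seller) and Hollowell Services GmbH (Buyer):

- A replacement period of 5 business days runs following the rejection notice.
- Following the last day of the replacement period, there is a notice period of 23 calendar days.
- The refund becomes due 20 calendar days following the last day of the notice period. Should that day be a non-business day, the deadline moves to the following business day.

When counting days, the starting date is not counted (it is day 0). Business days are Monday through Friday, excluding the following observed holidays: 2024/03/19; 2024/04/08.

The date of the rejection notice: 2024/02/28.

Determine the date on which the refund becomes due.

2024/04/18

From Wednesday, 2024/02/28, 5 business days (Feb 29, Mar 1, Mar 4, Mar 5, Mar 6, skipping weekends) brings us to Wednesday, 2024/03/06, which is the last day of the replacement period.
Adding 23 calendar days to 2024/03/06 gives 2024/03/29, which is the last day of the notice period.
The date on which the refund becomes due: 20 calendar days after 2024/03/29 is 2024/04/18. 2024/04/18 is a Thursday and is not a listed holiday, so no roll-forward applies.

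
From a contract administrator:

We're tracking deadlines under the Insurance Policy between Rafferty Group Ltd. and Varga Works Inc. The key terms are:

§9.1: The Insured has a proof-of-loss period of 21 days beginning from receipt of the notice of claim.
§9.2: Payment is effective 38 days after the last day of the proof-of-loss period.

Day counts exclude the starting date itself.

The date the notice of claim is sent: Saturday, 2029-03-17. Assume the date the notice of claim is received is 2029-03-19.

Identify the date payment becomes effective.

The last day of the proof-of-loss period: 21 calendar days after 2029-03-19 is 2029-04-09.
The date payment becomes effective: 2029-04-09 + 38 days = 2029-05-17.

2029-05-17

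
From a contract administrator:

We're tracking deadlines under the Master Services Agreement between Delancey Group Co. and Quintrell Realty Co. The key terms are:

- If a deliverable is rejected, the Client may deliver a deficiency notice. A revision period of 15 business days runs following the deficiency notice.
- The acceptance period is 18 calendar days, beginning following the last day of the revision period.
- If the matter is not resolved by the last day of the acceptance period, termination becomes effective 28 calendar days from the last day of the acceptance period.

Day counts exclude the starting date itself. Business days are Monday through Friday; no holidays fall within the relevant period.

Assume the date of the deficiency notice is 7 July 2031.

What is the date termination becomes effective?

12 September 2031

From Monday, 7 July 2031, 15 business days (Jul 8, Jul 9, Jul 10, Jul 11, …, Jul 24, Jul 25, Jul 28, skipping weekends) brings us to Monday, 28 July 2031, which is the last day of the revision period.
Adding 18 calendar days to 28 July 2031 gives 15 August 2031, which is the last day of the acceptance period.
Adding 28 calendar days to 15 August 2031 gives 12 September 2031, which is the date termination becomes effective.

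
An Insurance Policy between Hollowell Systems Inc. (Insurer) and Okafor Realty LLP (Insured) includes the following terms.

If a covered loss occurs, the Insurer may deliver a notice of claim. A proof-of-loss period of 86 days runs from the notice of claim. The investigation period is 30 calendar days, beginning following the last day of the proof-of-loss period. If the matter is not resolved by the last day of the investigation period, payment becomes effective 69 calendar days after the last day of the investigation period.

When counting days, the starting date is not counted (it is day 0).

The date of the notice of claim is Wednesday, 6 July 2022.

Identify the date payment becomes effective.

Adding 86 calendar days to 6 July 2022 gives 30 September 2022, which is the last day of the proof-of-loss period.
Adding 30 calendar days to 30 September 2022 gives 30 October 2022, which is the last day of the investigation period.
Adding 69 calendar days to 30 October 2022 gives 7 January 2023, which is the date payment becomes effective.

7 January 2023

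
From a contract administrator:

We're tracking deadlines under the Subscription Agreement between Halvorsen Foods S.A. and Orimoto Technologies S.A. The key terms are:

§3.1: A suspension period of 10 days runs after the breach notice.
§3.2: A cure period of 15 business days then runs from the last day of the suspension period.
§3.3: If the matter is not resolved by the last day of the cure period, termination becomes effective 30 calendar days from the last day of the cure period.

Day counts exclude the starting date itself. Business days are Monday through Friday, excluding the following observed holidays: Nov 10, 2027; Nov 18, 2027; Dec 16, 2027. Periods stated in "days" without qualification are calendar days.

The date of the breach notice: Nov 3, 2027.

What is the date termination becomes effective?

The last day of the suspension period: 10 calendar days after Nov 3, 2027 is Nov 13, 2027.
The last day of the cure period: counting 15 business days from Saturday, Nov 13, 2027 (Nov 15, Nov 16, Nov 17, Nov 19, …, Dec 2, Dec 3, Dec 6, skipping weekends and the listed holiday on Nov 18) reaches Monday, Dec 6, 2027.
Adding 30 calendar days to Dec 6, 2027 gives Jan 5, 2028, which is the date termination becomes effective.

Jan 5, 2028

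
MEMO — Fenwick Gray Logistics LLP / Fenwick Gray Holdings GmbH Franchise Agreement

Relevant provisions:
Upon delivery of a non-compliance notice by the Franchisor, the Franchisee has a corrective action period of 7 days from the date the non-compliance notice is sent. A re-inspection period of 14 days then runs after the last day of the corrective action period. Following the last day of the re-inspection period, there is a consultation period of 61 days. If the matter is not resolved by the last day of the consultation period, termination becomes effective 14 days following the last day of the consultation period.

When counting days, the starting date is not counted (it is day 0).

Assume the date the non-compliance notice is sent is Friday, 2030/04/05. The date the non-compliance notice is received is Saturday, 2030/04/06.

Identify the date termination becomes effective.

The last day of the corrective action period: 7 calendar days after 2030/04/05 is 2030/04/12.
Adding 14 calendar days to 2030/04/12 gives 2030/04/26, which is the last day of the re-inspection period.
The last day of the consultation period: 2030/04/26 + 61 days = 2030/06/26.
The date termination becomes effective: 14 calendar days after 2030/06/26 is 2030/07/10.

2030/07/10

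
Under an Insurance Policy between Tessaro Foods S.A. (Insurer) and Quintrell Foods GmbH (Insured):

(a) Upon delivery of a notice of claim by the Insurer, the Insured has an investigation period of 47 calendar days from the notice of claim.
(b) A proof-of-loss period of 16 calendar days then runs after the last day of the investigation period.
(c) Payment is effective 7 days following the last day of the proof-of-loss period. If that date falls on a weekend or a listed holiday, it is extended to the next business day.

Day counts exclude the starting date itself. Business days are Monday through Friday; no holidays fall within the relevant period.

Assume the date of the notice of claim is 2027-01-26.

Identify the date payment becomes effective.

2027-04-06

The last day of the investigation period: 2027-01-26 + 47 days = 2027-03-14.
The last day of the proof-of-loss period: 2027-03-14 + 16 days = 2027-03-30.
Adding 7 calendar days to 2027-03-30 gives 2027-04-06, which is the date payment becomes effective. 2027-04-06 is a Tuesday, so no roll-forward applies.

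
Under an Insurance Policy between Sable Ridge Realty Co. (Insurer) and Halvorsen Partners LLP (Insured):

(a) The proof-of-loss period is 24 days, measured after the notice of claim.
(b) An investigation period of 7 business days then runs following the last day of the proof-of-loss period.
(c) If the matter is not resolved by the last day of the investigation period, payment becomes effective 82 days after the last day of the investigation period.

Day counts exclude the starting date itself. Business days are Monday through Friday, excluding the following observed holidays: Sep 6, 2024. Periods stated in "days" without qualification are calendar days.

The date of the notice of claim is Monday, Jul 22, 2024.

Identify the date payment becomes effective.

Adding 24 calendar days to Jul 22, 2024 gives Aug 15, 2024, which is the last day of the proof-of-loss period.
The last day of the investigation period: counting 7 business days from Thursday, Aug 15, 2024 (Aug 16, Aug 19, Aug 20, Aug 21, Aug 22, Aug 23, Aug 26, skipping weekends) reaches Monday, Aug 26, 2024.
Adding 82 calendar days to Aug 26, 2024 gives Nov 16, 2024, which is the date payment becomes effective.

Nov 16, 2024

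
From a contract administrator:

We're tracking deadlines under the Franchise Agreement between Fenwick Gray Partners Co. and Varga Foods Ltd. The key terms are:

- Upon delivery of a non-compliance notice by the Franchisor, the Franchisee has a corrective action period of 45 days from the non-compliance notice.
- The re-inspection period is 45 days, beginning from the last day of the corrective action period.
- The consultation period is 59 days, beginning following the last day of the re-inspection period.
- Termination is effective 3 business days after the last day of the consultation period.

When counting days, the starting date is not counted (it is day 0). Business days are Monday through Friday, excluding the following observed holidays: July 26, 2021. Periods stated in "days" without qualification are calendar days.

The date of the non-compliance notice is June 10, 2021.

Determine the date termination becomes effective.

November 10, 2021

The last day of the corrective action period: June 10, 2021 + 45 days = July 25, 2021.
The last day of the re-inspection period: 45 calendar days after July 25, 2021 is September 8, 2021.
The last day of the consultation period: September 8, 2021 + 59 days = November 6, 2021.
The date termination becomes effective: counting 3 business days from Saturday, November 6, 2021 (Nov 8, Nov 9, Nov 10, skipping weekends) reaches Wednesday, November 10, 2021.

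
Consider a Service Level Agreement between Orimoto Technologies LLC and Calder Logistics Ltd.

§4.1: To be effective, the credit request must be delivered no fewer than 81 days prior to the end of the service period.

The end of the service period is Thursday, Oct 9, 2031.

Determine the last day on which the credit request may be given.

Jul 20, 2031

Oct 9, 2031 minus 81 days is Jul 20, 2031.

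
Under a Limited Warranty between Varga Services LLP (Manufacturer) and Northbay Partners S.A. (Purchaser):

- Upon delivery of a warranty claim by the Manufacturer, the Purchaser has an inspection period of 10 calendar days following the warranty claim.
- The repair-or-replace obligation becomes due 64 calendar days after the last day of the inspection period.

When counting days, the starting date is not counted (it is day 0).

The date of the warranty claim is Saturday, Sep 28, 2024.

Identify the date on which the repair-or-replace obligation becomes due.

The last day of the inspection period: Sep 28, 2024 + 10 days = Oct 8, 2024.
The date on which the repair-or-replace obligation becomes due: Oct 8, 2024 + 64 days = Dec 11, 2024.

Dec 11, 2024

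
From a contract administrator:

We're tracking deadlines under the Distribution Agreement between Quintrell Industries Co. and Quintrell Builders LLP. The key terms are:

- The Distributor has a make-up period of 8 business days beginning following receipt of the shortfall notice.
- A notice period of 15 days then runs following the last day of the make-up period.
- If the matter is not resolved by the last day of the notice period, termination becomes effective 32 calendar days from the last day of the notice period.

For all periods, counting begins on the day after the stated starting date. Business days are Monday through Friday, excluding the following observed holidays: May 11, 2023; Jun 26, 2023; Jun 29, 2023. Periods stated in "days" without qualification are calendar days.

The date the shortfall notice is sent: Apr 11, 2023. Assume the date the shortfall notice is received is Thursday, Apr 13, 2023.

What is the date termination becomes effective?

The last day of the make-up period: 8 business days after Thursday, Apr 13, 2023, skipping weekends — Apr 14, Apr 17, Apr 18, Apr 19, Apr 20, Apr 21, Apr 24, Apr 25 — lands on Tuesday, Apr 25, 2023.
The last day of the notice period: 15 calendar days after Apr 25, 2023 is May 10, 2023.
Adding 32 calendar days to May 10, 2023 gives Jun 11, 2023, which is the date termination becomes effective.

Jun 11, 2023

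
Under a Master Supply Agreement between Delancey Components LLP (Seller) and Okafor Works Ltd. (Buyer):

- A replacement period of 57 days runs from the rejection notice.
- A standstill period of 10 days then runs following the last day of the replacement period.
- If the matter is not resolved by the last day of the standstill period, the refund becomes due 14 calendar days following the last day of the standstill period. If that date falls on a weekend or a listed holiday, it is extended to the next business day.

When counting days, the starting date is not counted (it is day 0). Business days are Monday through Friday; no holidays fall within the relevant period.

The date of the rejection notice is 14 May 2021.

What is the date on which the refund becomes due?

Adding 57 calendar days to 14 May 2021 gives 10 July 2021, which is the last day of the replacement period.
Adding 10 calendar days to 10 July 2021 gives 20 July 2021, which is the last day of the standstill period.
The date on which the refund becomes due: 20 July 2021 + 14 days = 3 August 2021. 3 August 2021 is a Tuesday, so no roll-forward applies.

3 August 2021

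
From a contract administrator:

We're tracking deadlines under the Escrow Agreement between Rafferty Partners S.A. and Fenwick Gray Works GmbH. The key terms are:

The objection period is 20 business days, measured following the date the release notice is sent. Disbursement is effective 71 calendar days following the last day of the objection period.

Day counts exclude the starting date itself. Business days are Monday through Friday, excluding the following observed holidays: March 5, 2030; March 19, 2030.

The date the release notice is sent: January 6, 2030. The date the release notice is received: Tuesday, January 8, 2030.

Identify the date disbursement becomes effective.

The last day of the objection period: counting 20 business days from Sunday, January 6, 2030 (Jan 7, Jan 8, Jan 9, Jan 10, …, Jan 30, Jan 31, Feb 1, skipping weekends) reaches Friday, February 1, 2030.
The date disbursement becomes effective: 71 calendar days after February 1, 2030 is April 13, 2030.

April 13, 2030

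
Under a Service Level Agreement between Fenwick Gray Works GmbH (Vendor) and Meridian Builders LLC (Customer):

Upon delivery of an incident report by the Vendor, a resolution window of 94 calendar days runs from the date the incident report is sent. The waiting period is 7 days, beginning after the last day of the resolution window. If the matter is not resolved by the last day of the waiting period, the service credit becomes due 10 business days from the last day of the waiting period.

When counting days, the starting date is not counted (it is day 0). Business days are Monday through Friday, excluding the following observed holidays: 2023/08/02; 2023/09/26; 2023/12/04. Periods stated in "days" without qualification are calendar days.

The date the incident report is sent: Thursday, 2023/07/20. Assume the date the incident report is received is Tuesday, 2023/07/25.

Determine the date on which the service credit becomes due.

2023/11/10

The last day of the resolution window: 94 calendar days after 2023/07/20 is 2023/10/22.
The last day of the waiting period: 7 calendar days after 2023/10/22 is 2023/10/29.
The date on which the service credit becomes due: counting 10 business days from Sunday, 2023/10/29 (Oct 30, Oct 31, Nov 1, Nov 2, Nov 3, Nov 6, Nov 7, Nov 8, Nov 9, Nov 10, skipping weekends) reaches Friday, 2023/11/10.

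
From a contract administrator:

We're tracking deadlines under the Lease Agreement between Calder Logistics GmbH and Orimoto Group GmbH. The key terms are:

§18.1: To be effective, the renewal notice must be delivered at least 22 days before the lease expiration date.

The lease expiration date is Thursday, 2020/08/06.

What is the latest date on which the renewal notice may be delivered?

2020/07/15

2020/08/06 minus 22 days is 2020/07/15.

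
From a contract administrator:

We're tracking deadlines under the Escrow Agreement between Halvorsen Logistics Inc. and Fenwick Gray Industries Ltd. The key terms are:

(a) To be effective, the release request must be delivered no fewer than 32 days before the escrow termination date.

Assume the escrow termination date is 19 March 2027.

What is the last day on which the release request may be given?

15 February 2027

Counting back 32 calendar days from 19 March 2027 gives 15 February 2027.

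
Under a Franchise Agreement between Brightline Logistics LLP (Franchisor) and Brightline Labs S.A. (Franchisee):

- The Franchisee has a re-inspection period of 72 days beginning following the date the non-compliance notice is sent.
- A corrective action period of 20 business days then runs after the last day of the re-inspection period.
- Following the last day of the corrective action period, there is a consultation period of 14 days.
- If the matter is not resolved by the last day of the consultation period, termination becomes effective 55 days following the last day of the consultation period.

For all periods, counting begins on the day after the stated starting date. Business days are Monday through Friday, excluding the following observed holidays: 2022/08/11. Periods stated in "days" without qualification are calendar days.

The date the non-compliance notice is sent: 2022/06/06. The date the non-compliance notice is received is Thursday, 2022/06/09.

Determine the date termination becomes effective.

Adding 72 calendar days to 2022/06/06 gives 2022/08/17, which is the last day of the re-inspection period.
The last day of the corrective action period: 20 business days after Wednesday, 2022/08/17, skipping weekends — Aug 18, Aug 19, Aug 22, Aug 23, …, Sep 12, Sep 13, Sep 14 — lands on Wednesday, 2022/09/14.
Adding 14 calendar days to 2022/09/14 gives 2022/09/28, which is the last day of the consultation period.
The date termination becomes effective: 55 calendar days after 2022/09/28 is 2022/11/22.

2022/11/22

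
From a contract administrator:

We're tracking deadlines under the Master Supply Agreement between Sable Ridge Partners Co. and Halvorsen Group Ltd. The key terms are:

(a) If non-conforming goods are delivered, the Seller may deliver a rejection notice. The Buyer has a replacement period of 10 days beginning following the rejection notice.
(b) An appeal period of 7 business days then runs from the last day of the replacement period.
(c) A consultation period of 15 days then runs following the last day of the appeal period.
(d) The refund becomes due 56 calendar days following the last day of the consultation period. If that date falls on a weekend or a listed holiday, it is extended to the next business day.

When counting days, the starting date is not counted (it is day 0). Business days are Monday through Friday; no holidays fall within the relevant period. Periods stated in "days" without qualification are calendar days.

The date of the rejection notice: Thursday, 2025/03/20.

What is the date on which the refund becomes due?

2025/06/18

Adding 10 calendar days to 2025/03/20 gives 2025/03/30, which is the last day of the replacement period.
The last day of the appeal period: counting 7 business days from Sunday, 2025/03/30 (Mar 31, Apr 1, Apr 2, Apr 3, Apr 4, Apr 7, Apr 8, skipping weekends) reaches Tuesday, 2025/04/08.
Adding 15 calendar days to 2025/04/08 gives 2025/04/23, which is the last day of the consultation period.
The date on which the refund becomes due: 56 calendar days after 2025/04/23 is 2025/06/18. 2025/06/18 is a Wednesday, so no roll-forward applies.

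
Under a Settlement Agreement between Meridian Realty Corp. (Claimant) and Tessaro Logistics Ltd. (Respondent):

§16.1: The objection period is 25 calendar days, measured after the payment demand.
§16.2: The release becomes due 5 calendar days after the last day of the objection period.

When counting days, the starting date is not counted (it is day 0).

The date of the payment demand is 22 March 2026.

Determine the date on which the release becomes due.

Adding 25 calendar days to 22 March 2026 gives 16 April 2026, which is the last day of the objection period.
Adding 5 calendar days to 16 April 2026 gives 21 April 2026, which is the date on which the release becomes due.

21 April 2026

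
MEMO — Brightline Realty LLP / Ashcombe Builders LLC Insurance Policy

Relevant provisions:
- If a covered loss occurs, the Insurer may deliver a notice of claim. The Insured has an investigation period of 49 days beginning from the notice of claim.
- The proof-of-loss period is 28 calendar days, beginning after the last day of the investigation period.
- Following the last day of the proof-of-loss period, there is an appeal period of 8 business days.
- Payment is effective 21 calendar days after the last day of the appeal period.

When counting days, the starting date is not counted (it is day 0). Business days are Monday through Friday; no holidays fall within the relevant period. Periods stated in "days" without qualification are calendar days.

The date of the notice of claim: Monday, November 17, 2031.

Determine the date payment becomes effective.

March 4, 2032

The last day of the investigation period: 49 calendar days after November 17, 2031 is January 5, 2032.
The last day of the proof-of-loss period: 28 calendar days after January 5, 2032 is February 2, 2032.
From Monday, February 2, 2032, 8 business days (Feb 3, Feb 4, Feb 5, Feb 6, Feb 9, Feb 10, Feb 11, Feb 12, skipping weekends) brings us to Thursday, February 12, 2032, which is the last day of the appeal period.
The date payment becomes effective: February 12, 2032 + 21 days = March 4, 2032.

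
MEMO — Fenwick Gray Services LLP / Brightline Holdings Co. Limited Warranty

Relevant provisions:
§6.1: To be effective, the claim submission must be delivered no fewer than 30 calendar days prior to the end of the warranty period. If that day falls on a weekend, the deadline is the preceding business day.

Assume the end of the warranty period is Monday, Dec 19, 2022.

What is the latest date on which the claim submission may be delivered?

Dec 19, 2022 minus 30 days is Nov 19, 2022. That is a Saturday, so the deadline moves back to Friday, Nov 18, 2022.

Nov 18, 2022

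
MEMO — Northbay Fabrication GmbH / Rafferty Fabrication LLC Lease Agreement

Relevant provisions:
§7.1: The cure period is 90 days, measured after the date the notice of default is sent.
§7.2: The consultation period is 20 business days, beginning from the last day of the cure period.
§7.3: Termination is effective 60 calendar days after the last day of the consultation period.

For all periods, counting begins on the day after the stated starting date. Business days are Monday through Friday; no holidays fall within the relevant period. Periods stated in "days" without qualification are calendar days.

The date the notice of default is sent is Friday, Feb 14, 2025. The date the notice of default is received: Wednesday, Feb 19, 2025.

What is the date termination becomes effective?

Aug 11, 2025

The last day of the cure period: Feb 14, 2025 + 90 days = May 15, 2025.
From Thursday, May 15, 2025, 20 business days (May 16, May 19, May 20, May 21, …, Jun 10, Jun 11, Jun 12, skipping weekends) brings us to Thursday, Jun 12, 2025, which is the last day of the consultation period.
The date termination becomes effective: Jun 12, 2025 + 60 days = Aug 11, 2025.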